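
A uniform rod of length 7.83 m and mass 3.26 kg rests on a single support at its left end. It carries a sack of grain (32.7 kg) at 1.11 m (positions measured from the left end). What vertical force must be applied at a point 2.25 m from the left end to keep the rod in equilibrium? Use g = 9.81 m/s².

Sum moments about the left end (the unknown pivot reaction has zero arm there).
Beam weight: 3.26 × 9.81 = 31.98 N down at 3.915 m → arm 3.915 m, τ = 31.98 × 3.915 = 125.2 N·m clockwise.
Sack of grain: 32.7 × 9.81 = 320.8 N down at 1.11 m → arm 1.11 m, τ = 320.8 × 1.11 = 356.1 N·m clockwise.
Net moment of the loads = 481.3 N·m clockwise.
The upward force F acts at a point 2.25 m from the left end, arm 2.25 m, giving F × 2.25 counterclockwise.
For rotational equilibrium, F × 2.25 = 481.3, so F = 481.3 / 2.25 = 214 N.

F ≈ 214 N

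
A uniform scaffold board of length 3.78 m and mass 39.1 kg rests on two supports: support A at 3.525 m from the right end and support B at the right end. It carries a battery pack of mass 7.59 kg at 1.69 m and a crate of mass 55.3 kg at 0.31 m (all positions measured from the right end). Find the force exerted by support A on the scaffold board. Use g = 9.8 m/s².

R_A ≈ 289 N

About support B:
Beam weight: 39.1 × 9.8 = 383.2 N down at 1.89 m → arm 1.89 m, τ = 383.2 × 1.89 = 724.2 N·m counterclockwise.
Battery pack: 7.59 × 9.8 = 74.38 N down at 1.69 m → arm 1.69 m, τ = 74.38 × 1.69 = 125.7 N·m counterclockwise.
Crate: 55.3 × 9.8 = 541.9 N down at 0.31 m → arm 0.31 m, τ = 541.9 × 0.31 = 168 N·m counterclockwise.
Net load moment about support B = 1018 N·m counterclockwise.
Reaction R at support A is upward at 3.525 m, arm 3.525 m → moment R × 3.525 clockwise.
Balancing moments: R × 3.525 = 1018, giving R = 289 N.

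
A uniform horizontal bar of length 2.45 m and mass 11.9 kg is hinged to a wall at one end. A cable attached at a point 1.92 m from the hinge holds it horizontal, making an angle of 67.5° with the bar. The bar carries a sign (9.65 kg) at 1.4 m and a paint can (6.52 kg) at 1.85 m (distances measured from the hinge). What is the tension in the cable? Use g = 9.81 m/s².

Taking torques about the hinge:
Beam weight: 11.9 × 9.81 = 116.7 N down at 1.225 m → arm 1.225 m, τ = 116.7 × 1.225 = 143 N·m clockwise.
Sign: 9.65 × 9.81 = 94.67 N down at 1.4 m → arm 1.4 m, τ = 94.67 × 1.4 = 132.5 N·m clockwise.
Paint can: 6.52 × 9.81 = 63.96 N down at 1.85 m → arm 1.85 m, τ = 63.96 × 1.85 = 118.3 N·m clockwise.
Total clockwise load moment = 393.8 N·m.
The cable tension T acts at 1.92 m; only its component perpendicular to the bar, T sinθ, produces torque. sin 67.5° = 0.9239.
Στ = 0 ⇒ T × 1.92 × 0.9239 = 393.8 ⇒ T = 393.8 / 1.774 = 222 N.

T ≈ 222 N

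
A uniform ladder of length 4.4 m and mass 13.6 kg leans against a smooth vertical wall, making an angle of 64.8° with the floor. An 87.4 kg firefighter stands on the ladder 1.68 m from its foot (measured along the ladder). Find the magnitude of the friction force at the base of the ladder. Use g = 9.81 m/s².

About the foot of the ladder:
Ladder weight 13.6×9.81 = 133.4 N acts at 2.2 m along the ladder; its horizontal arm is 2.2·cos64.8° = 0.9367 m → τ = 125 N·m clockwise.
Firefighter: 87.4×9.81 = 857.4 N at 1.68 m → arm 0.7153 m → τ = 613.3 N·m clockwise.
Wall normal N acts horizontally at the top; its moment arm is the height L sinθ = 4.4·sin64.8° = 3.981 m, counterclockwise.
Στ = 0 ⇒ N × 3.981 = 738.3 ⇒ N = 185 N.
ΣFx = 0: friction at the foot balances the wall's push, so f = N_wall = 185 N.

f ≈ 185 N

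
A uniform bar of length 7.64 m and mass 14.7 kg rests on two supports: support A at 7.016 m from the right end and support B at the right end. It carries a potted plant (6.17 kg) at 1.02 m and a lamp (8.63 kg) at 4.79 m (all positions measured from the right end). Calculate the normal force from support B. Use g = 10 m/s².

Sum moments about support A (its reaction then has zero moment arm).
Beam weight: 14.7 × 10 = 147 N down at 3.82 m → arm 3.196 m, τ = 147 × 3.196 = 469.8 N·m clockwise.
Potted plant: 6.17 × 10 = 61.7 N down at 1.02 m → arm 5.996 m, τ = 61.7 × 5.996 = 370 N·m clockwise.
Lamp: 8.63 × 10 = 86.3 N down at 4.79 m → arm 2.226 m, τ = 86.3 × 2.226 = 192.1 N·m clockwise.
Net load moment about support A = 1032 N·m clockwise.
Reaction R at support B is upward at 0 m, arm 7.016 m → moment R × 7.016 counterclockwise.
Στ = 0 ⇒ R × 7.016 = 1032 ⇒ R = 147 N.

R_B ≈ 147 N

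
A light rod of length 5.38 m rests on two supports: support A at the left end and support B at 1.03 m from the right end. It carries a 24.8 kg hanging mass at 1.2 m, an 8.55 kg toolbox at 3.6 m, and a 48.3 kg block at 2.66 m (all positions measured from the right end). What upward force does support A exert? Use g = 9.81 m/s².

R_A ≈ 237 N

Choose support B as the axis so its reaction then has zero moment arm.
Hanging mass: 24.8 × 9.81 = 243.3 N down at 1.2 m → arm 0.17 m, τ = 243.3 × 0.17 = 41.36 N·m counterclockwise.
Toolbox: 8.55 × 9.81 = 83.88 N down at 3.6 m → arm 2.57 m, τ = 83.88 × 2.57 = 215.6 N·m counterclockwise.
Block: 48.3 × 9.81 = 473.8 N down at 2.66 m → arm 1.63 m, τ = 473.8 × 1.63 = 772.3 N·m counterclockwise.
Net load moment about support B = 1029 N·m counterclockwise.
Reaction R at support A is upward at 5.38 m, arm 4.35 m → moment R × 4.35 clockwise.
Στ = 0 ⇒ R × 4.35 = 1029 ⇒ R = 237 N.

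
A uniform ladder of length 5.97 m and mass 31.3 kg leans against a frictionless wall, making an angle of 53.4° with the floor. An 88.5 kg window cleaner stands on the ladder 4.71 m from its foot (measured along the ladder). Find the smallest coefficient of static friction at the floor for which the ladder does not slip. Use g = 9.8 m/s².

μ_min ≈ 0.53

Sum moments about the foot of the ladder (the floor normal and friction both act there and drop out).
Ladder weight 31.3×9.8 = 306.7 N acts at 2.985 m along the ladder; its horizontal arm is 2.985·cos53.4° = 1.78 m → τ = 545.9 N·m clockwise.
Window cleaner: 88.5×9.8 = 867.3 N at 4.71 m → arm 2.808 m → τ = 2435 N·m clockwise.
Wall normal N acts horizontally at the top; its moment arm is the height L sinθ = 5.97·sin53.4° = 4.793 m, counterclockwise.
Setting net torque to zero: N × 4.793 = 2981 → N = 621.9 N.
ΣFx = 0 ⇒ f = N_wall = 621.9 N. ΣFy = 0 ⇒ N_floor = 1174 N.
μ_min = f / N_floor = 621.9 / 1174 = 0.53.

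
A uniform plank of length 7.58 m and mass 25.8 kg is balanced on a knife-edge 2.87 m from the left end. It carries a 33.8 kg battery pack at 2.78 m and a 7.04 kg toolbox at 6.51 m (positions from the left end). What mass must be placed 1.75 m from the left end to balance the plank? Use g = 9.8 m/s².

m ≈ 41.4 kg

Choose the knife-edge (at 2.87 m from the left end) as the axis so the support reaction has zero arm there.
Beam weight: 25.8 × 9.8 = 252.8 N down at 3.79 m → arm 0.92 m, τ = 252.8 × 0.92 = 232.6 N·m clockwise.
Battery pack: 33.8 × 9.8 = 331.2 N down at 2.78 m → arm 0.09 m, τ = 331.2 × 0.09 = 29.81 N·m counterclockwise.
Toolbox: 7.04 × 9.8 = 68.99 N down at 6.51 m → arm 3.64 m, τ = 68.99 × 3.64 = 251.1 N·m clockwise.
Net moment of known loads = 453.9 N·m clockwise.
An unknown mass m at 1.75 m has arm 1.12 m; its moment is m·g·1.12 counterclockwise.
Balancing moments: m × 9.8 × 1.12 = 453.9, giving m = 453.9 / (9.8 × 1.12) = 41.4 kg.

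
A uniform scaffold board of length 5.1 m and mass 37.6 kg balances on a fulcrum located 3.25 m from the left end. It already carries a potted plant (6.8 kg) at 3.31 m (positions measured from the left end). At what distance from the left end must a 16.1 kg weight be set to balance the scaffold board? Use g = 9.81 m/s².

Sum moments about the fulcrum (at 3.25 m from the left end) (the support reaction has zero arm there).
Beam weight: 37.6 × 9.81 = 368.9 N down at 2.55 m → arm 0.7 m, τ = 368.9 × 0.7 = 258.2 N·m counterclockwise.
Potted plant: 6.8 × 9.81 = 66.71 N down at 3.31 m → arm 0.06 m, τ = 66.71 × 0.06 = 4.003 N·m clockwise.
Net moment of existing loads = 254.2 N·m counterclockwise.
The weight weighs 16.1 × 9.81 = 157.9 N and must supply an equal clockwise moment, so its lever arm about the fulcrum is 254.2 / 157.9 = 1.61 m.
That puts it at 3.25 + 1.61 = 4.86 m from the left end.

x ≈ 4.86 m from the left end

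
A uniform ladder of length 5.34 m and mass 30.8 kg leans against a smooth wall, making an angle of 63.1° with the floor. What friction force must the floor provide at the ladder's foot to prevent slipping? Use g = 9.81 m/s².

Taking torques about the foot of the ladder:
Ladder weight 30.8×9.81 = 302.1 N acts at 2.67 m along the ladder; its horizontal arm is 2.67·cos63.1° = 1.208 m → τ = 364.9 N·m clockwise.
Wall normal N acts horizontally at the top; its moment arm is the height L sinθ = 5.34·sin63.1° = 4.762 m, counterclockwise.
For rotational equilibrium, N × 4.762 = 364.9, so N = 76.6 N.
ΣFx = 0: friction at the foot balances the wall's push, so f = N_wall = 76.6 N.

f ≈ 76.6 N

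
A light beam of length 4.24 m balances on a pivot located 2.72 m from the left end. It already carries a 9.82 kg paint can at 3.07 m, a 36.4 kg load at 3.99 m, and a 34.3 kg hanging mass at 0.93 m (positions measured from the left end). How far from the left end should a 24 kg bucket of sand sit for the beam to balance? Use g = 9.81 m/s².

About the pivot (at 2.72 m from the left end):
Paint can: 9.82 × 9.81 = 96.33 N down at 3.07 m → arm 0.35 m, τ = 96.33 × 0.35 = 33.72 N·m clockwise.
Load: 36.4 × 9.81 = 357.1 N down at 3.99 m → arm 1.27 m, τ = 357.1 × 1.27 = 453.5 N·m clockwise.
Hanging mass: 34.3 × 9.81 = 336.5 N down at 0.93 m → arm 1.79 m, τ = 336.5 × 1.79 = 602.3 N·m counterclockwise.
Net moment of existing loads = 115.1 N·m counterclockwise.
The bucket of sand weighs 24 × 9.81 = 235.4 N and must supply an equal clockwise moment, so its lever arm about the pivot is 115.1 / 235.4 = 0.489 m.
That puts it at 2.72 + 0.489 = 3.21 m from the left end.

x ≈ 3.21 m from the left end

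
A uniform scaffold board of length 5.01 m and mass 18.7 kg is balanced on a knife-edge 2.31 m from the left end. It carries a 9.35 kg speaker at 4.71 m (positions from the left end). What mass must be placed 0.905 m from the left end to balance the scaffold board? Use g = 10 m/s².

m ≈ 18.6 kg

About the knife-edge (at 2.31 m from the left end):
Beam weight: 18.7 × 10 = 187 N down at 2.505 m → arm 0.195 m, τ = 187 × 0.195 = 36.47 N·m clockwise.
Speaker: 9.35 × 10 = 93.5 N down at 4.71 m → arm 2.4 m, τ = 93.5 × 2.4 = 224.4 N·m clockwise.
Net moment of known loads = 260.9 N·m clockwise.
An unknown mass m at 0.905 m has arm 1.405 m; its moment is m·g·1.405 counterclockwise.
Setting net torque to zero: m × 10 × 1.405 = 260.9 → m = 260.9 / (10 × 1.405) = 18.6 kg.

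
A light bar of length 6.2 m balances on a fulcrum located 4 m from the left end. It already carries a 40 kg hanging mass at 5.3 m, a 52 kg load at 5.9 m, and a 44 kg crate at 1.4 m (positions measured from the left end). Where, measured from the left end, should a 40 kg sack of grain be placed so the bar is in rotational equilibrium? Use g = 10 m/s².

About the fulcrum (at 4 m from the left end):
Hanging mass: 40 × 10 = 400 N down at 5.3 m → arm 1.3 m, τ = 400 × 1.3 = 520 N·m clockwise.
Load: 52 × 10 = 520 N down at 5.9 m → arm 1.9 m, τ = 520 × 1.9 = 988 N·m clockwise.
Crate: 44 × 10 = 440 N down at 1.4 m → arm 2.6 m, τ = 440 × 2.6 = 1144 N·m counterclockwise.
Net moment of existing loads = 364 N·m clockwise.
The sack of grain weighs 40 × 10 = 400 N and must supply an equal counterclockwise moment, so its lever arm about the fulcrum is 364 / 400 = 0.91 m.
That puts it at 4 − 0.91 = 3.09 m from the left end.

x ≈ 3.09 m from the left end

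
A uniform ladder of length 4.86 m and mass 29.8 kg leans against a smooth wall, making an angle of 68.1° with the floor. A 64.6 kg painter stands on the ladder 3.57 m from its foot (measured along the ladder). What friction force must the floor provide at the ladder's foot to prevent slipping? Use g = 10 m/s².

Take moments about the foot of the ladder.
Ladder weight 29.8×10 = 298 N acts at 2.43 m along the ladder; its horizontal arm is 2.43·cos68.1° = 0.9064 m → τ = 270.1 N·m clockwise.
Painter: 64.6×10 = 646 N at 3.57 m → arm 1.332 m → τ = 860.5 N·m clockwise.
Wall normal N acts horizontally at the top; its moment arm is the height L sinθ = 4.86·sin68.1° = 4.509 m, counterclockwise.
Setting net torque to zero: N × 4.509 = 1131 → N = 251 N.
ΣFx = 0: friction at the foot balances the wall's push, so f = N_wall = 251 N.

f ≈ 251 N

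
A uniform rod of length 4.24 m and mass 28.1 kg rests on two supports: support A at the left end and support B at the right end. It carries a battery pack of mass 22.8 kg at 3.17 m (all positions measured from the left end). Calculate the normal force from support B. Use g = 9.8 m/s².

Take moments about support A.
Beam weight: 28.1 × 9.8 = 275.4 N down at 2.12 m → arm 2.12 m, τ = 275.4 × 2.12 = 583.8 N·m clockwise.
Battery pack: 22.8 × 9.8 = 223.4 N down at 3.17 m → arm 3.17 m, τ = 223.4 × 3.17 = 708.2 N·m clockwise.
Net load moment about support A = 1292 N·m clockwise.
Reaction R at support B is upward at 4.24 m, arm 4.24 m → moment R × 4.24 counterclockwise.
Στ = 0 ⇒ R × 4.24 = 1292 ⇒ R = 305 N.

R_B ≈ 305 N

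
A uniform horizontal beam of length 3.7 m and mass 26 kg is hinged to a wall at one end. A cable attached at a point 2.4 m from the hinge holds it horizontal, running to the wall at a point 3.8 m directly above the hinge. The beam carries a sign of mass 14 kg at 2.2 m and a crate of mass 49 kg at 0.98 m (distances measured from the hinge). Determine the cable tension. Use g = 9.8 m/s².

T ≈ 613 N

Take moments about the hinge.
Beam weight: 26 × 9.8 = 254.8 N down at 1.85 m → arm 1.85 m, τ = 254.8 × 1.85 = 471.4 N·m clockwise.
Sign: 14 × 9.8 = 137.2 N down at 2.2 m → arm 2.2 m, τ = 137.2 × 2.2 = 301.8 N·m clockwise.
Crate: 49 × 9.8 = 480.2 N down at 0.98 m → arm 0.98 m, τ = 480.2 × 0.98 = 470.6 N·m clockwise.
Total clockwise load moment = 1244 N·m.
The cable tension T acts at 2.4 m; only its component perpendicular to the beam, T sinθ, produces torque. sinθ = h/√(h²+d²) = 3.8/√(3.8²+2.4²) = 0.8455.
Balancing moments: T × 2.4 × 0.8455 = 1244, giving T = 1244 / 2.029 = 613 N.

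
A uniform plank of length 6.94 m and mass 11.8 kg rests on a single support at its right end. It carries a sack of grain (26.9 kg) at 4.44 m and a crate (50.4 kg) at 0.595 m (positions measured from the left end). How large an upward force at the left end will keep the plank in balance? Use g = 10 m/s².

Take moments about the right end.
Beam weight: 11.8 × 10 = 118 N down at 3.47 m → arm 3.47 m, τ = 118 × 3.47 = 409.5 N·m counterclockwise.
Sack of grain: 26.9 × 10 = 269 N down at 4.44 m → arm 2.5 m, τ = 269 × 2.5 = 672.5 N·m counterclockwise.
Crate: 50.4 × 10 = 504 N down at 0.595 m → arm 6.345 m, τ = 504 × 6.345 = 3198 N·m counterclockwise.
Net moment of the loads = 4280 N·m counterclockwise.
The upward force F acts at the left end, arm 6.94 m, giving F × 6.94 clockwise.
Setting net torque to zero: F × 6.94 = 4280 → F = 4280 / 6.94 = 617 N.

F ≈ 617 N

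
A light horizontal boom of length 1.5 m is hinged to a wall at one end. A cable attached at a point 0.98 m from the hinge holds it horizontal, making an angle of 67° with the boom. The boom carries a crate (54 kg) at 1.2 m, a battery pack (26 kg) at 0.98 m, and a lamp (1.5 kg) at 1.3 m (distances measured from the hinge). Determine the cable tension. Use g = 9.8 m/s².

T ≈ 1000 N

Sum moments about the hinge (the unknown hinge reaction has zero arm there).
Crate: 54 × 9.8 = 529.2 N down at 1.2 m → arm 1.2 m, τ = 529.2 × 1.2 = 635 N·m clockwise.
Battery pack: 26 × 9.8 = 254.8 N down at 0.98 m → arm 0.98 m, τ = 254.8 × 0.98 = 249.7 N·m clockwise.
Lamp: 1.5 × 9.8 = 14.7 N down at 1.3 m → arm 1.3 m, τ = 14.7 × 1.3 = 19.11 N·m clockwise.
Total clockwise load moment = 903.8 N·m.
The cable tension T acts at 0.98 m; only its component perpendicular to the boom, T sinθ, produces torque. sin 67° = 0.9205.
Balancing moments: T × 0.98 × 0.9205 = 903.8, giving T = 903.8 / 0.9021 = 1000 N.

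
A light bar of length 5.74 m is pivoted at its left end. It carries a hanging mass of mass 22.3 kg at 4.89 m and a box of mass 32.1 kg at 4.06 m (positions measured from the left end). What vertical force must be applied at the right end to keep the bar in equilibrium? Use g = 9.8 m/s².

F ≈ 409 N

Choose the left end as the axis so the unknown pivot reaction has zero arm there.
Hanging mass: 22.3 × 9.8 = 218.5 N down at 4.89 m → arm 4.89 m, τ = 218.5 × 4.89 = 1068 N·m clockwise.
Box: 32.1 × 9.8 = 314.6 N down at 4.06 m → arm 4.06 m, τ = 314.6 × 4.06 = 1277 N·m clockwise.
Net moment of the loads = 2345 N·m clockwise.
The upward force F acts at the right end, arm 5.74 m, giving F × 5.74 counterclockwise.
Setting net torque to zero: F × 5.74 = 2345 → F = 2345 / 5.74 = 409 N.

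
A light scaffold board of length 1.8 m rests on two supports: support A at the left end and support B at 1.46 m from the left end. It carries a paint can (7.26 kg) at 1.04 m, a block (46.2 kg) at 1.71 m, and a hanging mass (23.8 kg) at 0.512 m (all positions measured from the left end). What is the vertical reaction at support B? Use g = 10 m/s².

Take moments about support A.
Paint can: 7.26 × 10 = 72.6 N down at 1.04 m → arm 1.04 m, τ = 72.6 × 1.04 = 75.5 N·m clockwise.
Block: 46.2 × 10 = 462 N down at 1.71 m → arm 1.71 m, τ = 462 × 1.71 = 790 N·m clockwise.
Hanging mass: 23.8 × 10 = 238 N down at 0.512 m → arm 0.512 m, τ = 238 × 0.512 = 121.9 N·m clockwise.
Net load moment about support A = 987.4 N·m clockwise.
Reaction R at support B is upward at 1.46 m, arm 1.46 m → moment R × 1.46 counterclockwise.
Στ = 0 ⇒ R × 1.46 = 987.4 ⇒ R = 676 N.

R_B ≈ 676 N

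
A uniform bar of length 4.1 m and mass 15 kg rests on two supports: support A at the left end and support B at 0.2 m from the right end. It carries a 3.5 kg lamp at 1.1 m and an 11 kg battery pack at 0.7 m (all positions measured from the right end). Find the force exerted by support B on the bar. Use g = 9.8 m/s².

R_B ≈ 198 N

Sum moments about support A (its reaction then has zero moment arm).
Beam weight: 15 × 9.8 = 147 N down at 2.05 m → arm 2.05 m, τ = 147 × 2.05 = 301.3 N·m clockwise.
Lamp: 3.5 × 9.8 = 34.3 N down at 1.1 m → arm 3 m, τ = 34.3 × 3 = 102.9 N·m clockwise.
Battery pack: 11 × 9.8 = 107.8 N down at 0.7 m → arm 3.4 m, τ = 107.8 × 3.4 = 366.5 N·m clockwise.
Net load moment about support A = 770.7 N·m clockwise.
Reaction R at support B is upward at 0.2 m, arm 3.9 m → moment R × 3.9 counterclockwise.
Στ = 0 ⇒ R × 3.9 = 770.7 ⇒ R = 198 N.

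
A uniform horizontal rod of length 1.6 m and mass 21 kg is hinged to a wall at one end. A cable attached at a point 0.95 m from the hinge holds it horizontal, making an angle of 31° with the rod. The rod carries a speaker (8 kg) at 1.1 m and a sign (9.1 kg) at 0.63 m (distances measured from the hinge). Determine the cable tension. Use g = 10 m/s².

T ≈ 640 N

Sum moments about the hinge (the unknown hinge reaction has zero arm there).
Beam weight: 21 × 10 = 210 N down at 0.8 m → arm 0.8 m, τ = 210 × 0.8 = 168 N·m clockwise.
Speaker: 8 × 10 = 80 N down at 1.1 m → arm 1.1 m, τ = 80 × 1.1 = 88 N·m clockwise.
Sign: 9.1 × 10 = 91 N down at 0.63 m → arm 0.63 m, τ = 91 × 0.63 = 57.33 N·m clockwise.
Total clockwise load moment = 313.3 N·m.
The cable tension T acts at 0.95 m; only its component perpendicular to the rod, T sinθ, produces torque. sin 31° = 0.515.
Balancing moments: T × 0.95 × 0.515 = 313.3, giving T = 313.3 / 0.4892 = 640 N.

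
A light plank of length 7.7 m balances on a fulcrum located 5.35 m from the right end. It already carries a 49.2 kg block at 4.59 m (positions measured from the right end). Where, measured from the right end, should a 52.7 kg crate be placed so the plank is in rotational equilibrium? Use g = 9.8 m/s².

x ≈ 6.06 m from the right end

Take moments about the fulcrum (at 5.35 m from the right end).
Block: 49.2 × 9.8 = 482.2 N down at 4.59 m → arm 0.76 m, τ = 482.2 × 0.76 = 366.5 N·m clockwise.
Net moment of existing loads = 366.5 N·m clockwise.
The crate weighs 52.7 × 9.8 = 516.5 N and must supply an equal counterclockwise moment, so its lever arm about the fulcrum is 366.5 / 516.5 = 0.71 m.
That puts it at 5.35 + 0.71 = 6.06 m from the right end.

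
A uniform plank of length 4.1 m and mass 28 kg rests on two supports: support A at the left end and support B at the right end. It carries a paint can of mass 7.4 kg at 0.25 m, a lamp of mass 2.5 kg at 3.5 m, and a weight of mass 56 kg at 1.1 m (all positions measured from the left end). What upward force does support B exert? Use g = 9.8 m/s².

R_B ≈ 310 N

Choose support A as the axis so its reaction then has zero moment arm.
Beam weight: 28 × 9.8 = 274.4 N down at 2.05 m → arm 2.05 m, τ = 274.4 × 2.05 = 562.5 N·m clockwise.
Paint can: 7.4 × 9.8 = 72.52 N down at 0.25 m → arm 0.25 m, τ = 72.52 × 0.25 = 18.13 N·m clockwise.
Lamp: 2.5 × 9.8 = 24.5 N down at 3.5 m → arm 3.5 m, τ = 24.5 × 3.5 = 85.75 N·m clockwise.
Weight: 56 × 9.8 = 548.8 N down at 1.1 m → arm 1.1 m, τ = 548.8 × 1.1 = 603.7 N·m clockwise.
Net load moment about support A = 1270 N·m clockwise.
Reaction R at support B is upward at 4.1 m, arm 4.1 m → moment R × 4.1 counterclockwise.
Στ = 0 ⇒ R × 4.1 = 1270 ⇒ R = 310 N.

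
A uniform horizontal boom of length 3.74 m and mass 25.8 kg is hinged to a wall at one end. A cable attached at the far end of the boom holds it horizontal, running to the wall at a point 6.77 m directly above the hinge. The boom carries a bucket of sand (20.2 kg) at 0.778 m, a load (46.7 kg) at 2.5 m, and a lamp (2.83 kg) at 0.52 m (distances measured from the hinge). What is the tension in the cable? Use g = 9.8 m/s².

T ≈ 545 N

About the hinge:
Beam weight: 25.8 × 9.8 = 252.8 N down at 1.87 m → arm 1.87 m, τ = 252.8 × 1.87 = 472.7 N·m clockwise.
Bucket of sand: 20.2 × 9.8 = 198 N down at 0.778 m → arm 0.778 m, τ = 198 × 0.778 = 154 N·m clockwise.
Load: 46.7 × 9.8 = 457.7 N down at 2.5 m → arm 2.5 m, τ = 457.7 × 2.5 = 1144 N·m clockwise.
Lamp: 2.83 × 9.8 = 27.73 N down at 0.52 m → arm 0.52 m, τ = 27.73 × 0.52 = 14.42 N·m clockwise.
Total clockwise load moment = 1785 N·m.
The cable tension T acts at 3.74 m; only its component perpendicular to the boom, T sinθ, produces torque. sinθ = h/√(h²+d²) = 6.77/√(6.77²+3.74²) = 0.8753.
Setting net torque to zero: T × 3.74 × 0.8753 = 1785 → T = 1785 / 3.274 = 545 N.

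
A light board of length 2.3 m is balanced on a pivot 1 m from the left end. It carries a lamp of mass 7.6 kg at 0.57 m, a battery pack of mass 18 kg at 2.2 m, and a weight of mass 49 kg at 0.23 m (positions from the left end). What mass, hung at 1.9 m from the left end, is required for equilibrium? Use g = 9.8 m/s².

Sum moments about the pivot (at 1 m from the left end) (the support reaction has zero arm there).
Lamp: 7.6 × 9.8 = 74.48 N down at 0.57 m → arm 0.43 m, τ = 74.48 × 0.43 = 32.03 N·m counterclockwise.
Battery pack: 18 × 9.8 = 176.4 N down at 2.2 m → arm 1.2 m, τ = 176.4 × 1.2 = 211.7 N·m clockwise.
Weight: 49 × 9.8 = 480.2 N down at 0.23 m → arm 0.77 m, τ = 480.2 × 0.77 = 369.8 N·m counterclockwise.
Net moment of known loads = 190.1 N·m counterclockwise.
An unknown mass m at 1.9 m has arm 0.9 m; its moment is m·g·0.9 clockwise.
Balancing moments: m × 9.8 × 0.9 = 190.1, giving m = 190.1 / (9.8 × 0.9) = 21.6 kg.

m ≈ 21.6 kg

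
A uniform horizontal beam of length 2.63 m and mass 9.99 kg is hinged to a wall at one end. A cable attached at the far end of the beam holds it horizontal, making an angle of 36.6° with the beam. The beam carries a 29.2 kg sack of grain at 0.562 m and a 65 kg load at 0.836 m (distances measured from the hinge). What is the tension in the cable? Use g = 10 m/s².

Take moments about the hinge.
Beam weight: 9.99 × 10 = 99.9 N down at 1.315 m → arm 1.315 m, τ = 99.9 × 1.315 = 131.4 N·m clockwise.
Sack of grain: 29.2 × 10 = 292 N down at 0.562 m → arm 0.562 m, τ = 292 × 0.562 = 164.1 N·m clockwise.
Load: 65 × 10 = 650 N down at 0.836 m → arm 0.836 m, τ = 650 × 0.836 = 543.4 N·m clockwise.
Total clockwise load moment = 838.9 N·m.
The cable tension T acts at 2.63 m; only its component perpendicular to the beam, T sinθ, produces torque. sin 36.6° = 0.5962.
For rotational equilibrium, T × 2.63 × 0.5962 = 838.9, so T = 838.9 / 1.568 = 535 N.

T ≈ 535 N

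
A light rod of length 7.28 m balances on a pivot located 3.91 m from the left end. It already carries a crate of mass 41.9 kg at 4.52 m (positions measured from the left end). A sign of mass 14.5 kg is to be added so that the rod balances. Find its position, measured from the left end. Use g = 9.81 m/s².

x ≈ 2.15 m from the left end

About the pivot (at 3.91 m from the left end):
Crate: 41.9 × 9.81 = 411 N down at 4.52 m → arm 0.61 m, τ = 411 × 0.61 = 250.7 N·m clockwise.
Net moment of existing loads = 250.7 N·m clockwise.
The sign weighs 14.5 × 9.81 = 142.2 N and must supply an equal counterclockwise moment, so its lever arm about the pivot is 250.7 / 142.2 = 1.76 m.
That puts it at 3.91 − 1.76 = 2.15 m from the left end.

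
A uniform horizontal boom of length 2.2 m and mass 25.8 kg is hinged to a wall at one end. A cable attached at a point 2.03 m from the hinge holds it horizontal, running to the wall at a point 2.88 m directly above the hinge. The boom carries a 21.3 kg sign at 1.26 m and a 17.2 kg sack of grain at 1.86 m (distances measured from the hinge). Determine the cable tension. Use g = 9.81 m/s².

T ≈ 516 N

About the hinge:
Beam weight: 25.8 × 9.81 = 253.1 N down at 1.1 m → arm 1.1 m, τ = 253.1 × 1.1 = 278.4 N·m clockwise.
Sign: 21.3 × 9.81 = 209 N down at 1.26 m → arm 1.26 m, τ = 209 × 1.26 = 263.3 N·m clockwise.
Sack of grain: 17.2 × 9.81 = 168.7 N down at 1.86 m → arm 1.86 m, τ = 168.7 × 1.86 = 313.8 N·m clockwise.
Total clockwise load moment = 855.5 N·m.
The cable tension T acts at 2.03 m; only its component perpendicular to the boom, T sinθ, produces torque. sinθ = h/√(h²+d²) = 2.88/√(2.88²+2.03²) = 0.8174.
Balancing moments: T × 2.03 × 0.8174 = 855.5, giving T = 855.5 / 1.659 = 516 N.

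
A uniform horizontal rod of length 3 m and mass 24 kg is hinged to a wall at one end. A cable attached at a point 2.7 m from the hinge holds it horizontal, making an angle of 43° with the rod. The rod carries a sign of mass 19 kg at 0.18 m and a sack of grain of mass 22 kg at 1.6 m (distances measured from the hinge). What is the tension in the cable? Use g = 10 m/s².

About the hinge:
Beam weight: 24 × 10 = 240 N down at 1.5 m → arm 1.5 m, τ = 240 × 1.5 = 360 N·m clockwise.
Sign: 19 × 10 = 190 N down at 0.18 m → arm 0.18 m, τ = 190 × 0.18 = 34.2 N·m clockwise.
Sack of grain: 22 × 10 = 220 N down at 1.6 m → arm 1.6 m, τ = 220 × 1.6 = 352 N·m clockwise.
Total clockwise load moment = 746.2 N·m.
The cable tension T acts at 2.7 m; only its component perpendicular to the rod, T sinθ, produces torque. sin 43° = 0.682.
Balancing moments: T × 2.7 × 0.682 = 746.2, giving T = 746.2 / 1.841 = 405 N.

T ≈ 405 N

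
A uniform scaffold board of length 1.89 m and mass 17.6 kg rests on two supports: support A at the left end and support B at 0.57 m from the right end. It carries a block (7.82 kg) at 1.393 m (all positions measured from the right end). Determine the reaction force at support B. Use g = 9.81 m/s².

Sum moments about support A (its reaction then has zero moment arm).
Beam weight: 17.6 × 9.81 = 172.7 N down at 0.945 m → arm 0.945 m, τ = 172.7 × 0.945 = 163.2 N·m clockwise.
Block: 7.82 × 9.81 = 76.71 N down at 1.393 m → arm 0.497 m, τ = 76.71 × 0.497 = 38.12 N·m clockwise.
Net load moment about support A = 201.3 N·m clockwise.
Reaction R at support B is upward at 0.57 m, arm 1.32 m → moment R × 1.32 counterclockwise.
Στ = 0 ⇒ R × 1.32 = 201.3 ⇒ R = 152 N.

R_B ≈ 152 N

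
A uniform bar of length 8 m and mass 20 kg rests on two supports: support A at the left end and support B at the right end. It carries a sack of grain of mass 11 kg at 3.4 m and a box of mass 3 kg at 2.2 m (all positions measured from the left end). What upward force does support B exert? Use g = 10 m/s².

R_B ≈ 155 N

Taking torques about support A:
Beam weight: 20 × 10 = 200 N down at 4 m → arm 4 m, τ = 200 × 4 = 800 N·m clockwise.
Sack of grain: 11 × 10 = 110 N down at 3.4 m → arm 3.4 m, τ = 110 × 3.4 = 374 N·m clockwise.
Box: 3 × 10 = 30 N down at 2.2 m → arm 2.2 m, τ = 30 × 2.2 = 66 N·m clockwise.
Net load moment about support A = 1240 N·m clockwise.
Reaction R at support B is upward at 8 m, arm 8 m → moment R × 8 counterclockwise.
Balancing moments: R × 8 = 1240, giving R = 155 N.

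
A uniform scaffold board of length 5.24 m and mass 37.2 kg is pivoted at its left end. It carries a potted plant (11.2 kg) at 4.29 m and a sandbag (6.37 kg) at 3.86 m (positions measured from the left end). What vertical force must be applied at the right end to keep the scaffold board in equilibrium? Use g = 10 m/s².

Sum moments about the left end (the unknown pivot reaction has zero arm there).
Beam weight: 37.2 × 10 = 372 N down at 2.62 m → arm 2.62 m, τ = 372 × 2.62 = 974.6 N·m clockwise.
Potted plant: 11.2 × 10 = 112 N down at 4.29 m → arm 4.29 m, τ = 112 × 4.29 = 480.5 N·m clockwise.
Sandbag: 6.37 × 10 = 63.7 N down at 3.86 m → arm 3.86 m, τ = 63.7 × 3.86 = 245.9 N·m clockwise.
Net moment of the loads = 1701 N·m clockwise.
The upward force F acts at the right end, arm 5.24 m, giving F × 5.24 counterclockwise.
For rotational equilibrium, F × 5.24 = 1701, so F = 1701 / 5.24 = 325 N.

F ≈ 325 N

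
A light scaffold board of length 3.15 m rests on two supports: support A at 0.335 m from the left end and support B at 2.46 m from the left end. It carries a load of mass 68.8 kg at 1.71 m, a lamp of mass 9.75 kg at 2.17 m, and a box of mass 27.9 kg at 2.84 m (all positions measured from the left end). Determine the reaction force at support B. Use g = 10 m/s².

Taking torques about support A:
Load: 68.8 × 10 = 688 N down at 1.71 m → arm 1.375 m, τ = 688 × 1.375 = 946 N·m clockwise.
Lamp: 9.75 × 10 = 97.5 N down at 2.17 m → arm 1.835 m, τ = 97.5 × 1.835 = 178.9 N·m clockwise.
Box: 27.9 × 10 = 279 N down at 2.84 m → arm 2.505 m, τ = 279 × 2.505 = 698.9 N·m clockwise.
Net load moment about support A = 1824 N·m clockwise.
Reaction R at support B is upward at 2.46 m, arm 2.125 m → moment R × 2.125 counterclockwise.
For rotational equilibrium, R × 2.125 = 1824, so R = 858 N.

R_B ≈ 858 N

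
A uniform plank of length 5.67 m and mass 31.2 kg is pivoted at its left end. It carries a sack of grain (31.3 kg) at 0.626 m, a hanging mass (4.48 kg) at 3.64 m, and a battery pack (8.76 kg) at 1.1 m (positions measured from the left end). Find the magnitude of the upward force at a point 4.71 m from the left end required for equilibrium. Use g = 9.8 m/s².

F ≈ 279 N

Taking torques about the left end:
Beam weight: 31.2 × 9.8 = 305.8 N down at 2.835 m → arm 2.835 m, τ = 305.8 × 2.835 = 866.9 N·m clockwise.
Sack of grain: 31.3 × 9.8 = 306.7 N down at 0.626 m → arm 0.626 m, τ = 306.7 × 0.626 = 192 N·m clockwise.
Hanging mass: 4.48 × 9.8 = 43.9 N down at 3.64 m → arm 3.64 m, τ = 43.9 × 3.64 = 159.8 N·m clockwise.
Battery pack: 8.76 × 9.8 = 85.85 N down at 1.1 m → arm 1.1 m, τ = 85.85 × 1.1 = 94.44 N·m clockwise.
Net moment of the loads = 1313 N·m clockwise.
The upward force F acts at a point 4.71 m from the left end, arm 4.71 m, giving F × 4.71 counterclockwise.
For rotational equilibrium, F × 4.71 = 1313, so F = 1313 / 4.71 = 279 N.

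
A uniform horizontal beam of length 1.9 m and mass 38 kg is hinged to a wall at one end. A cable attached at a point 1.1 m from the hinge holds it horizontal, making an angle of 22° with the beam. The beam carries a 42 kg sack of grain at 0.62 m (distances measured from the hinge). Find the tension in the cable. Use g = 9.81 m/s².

About the hinge:
Beam weight: 38 × 9.81 = 372.8 N down at 0.95 m → arm 0.95 m, τ = 372.8 × 0.95 = 354.2 N·m clockwise.
Sack of grain: 42 × 9.81 = 412 N down at 0.62 m → arm 0.62 m, τ = 412 × 0.62 = 255.4 N·m clockwise.
Total clockwise load moment = 609.6 N·m.
The cable tension T acts at 1.1 m; only its component perpendicular to the beam, T sinθ, produces torque. sin 22° = 0.3746.
Στ = 0 ⇒ T × 1.1 × 0.3746 = 609.6 ⇒ T = 609.6 / 0.4121 = 1480 N.

T ≈ 1480 N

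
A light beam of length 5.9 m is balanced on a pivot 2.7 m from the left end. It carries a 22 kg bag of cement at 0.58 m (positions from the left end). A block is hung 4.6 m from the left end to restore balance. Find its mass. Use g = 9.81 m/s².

Taking torques about the pivot (at 2.7 m from the left end):
Bag of cement: 22 × 9.81 = 215.8 N down at 0.58 m → arm 2.12 m, τ = 215.8 × 2.12 = 457.5 N·m counterclockwise.
Net moment of known loads = 457.5 N·m counterclockwise.
An unknown mass m at 4.6 m has arm 1.9 m; its moment is m·g·1.9 clockwise.
Στ = 0 ⇒ m × 9.81 × 1.9 = 457.5 ⇒ m = 457.5 / (9.81 × 1.9) = 24.5 kg.

m ≈ 24.5 kg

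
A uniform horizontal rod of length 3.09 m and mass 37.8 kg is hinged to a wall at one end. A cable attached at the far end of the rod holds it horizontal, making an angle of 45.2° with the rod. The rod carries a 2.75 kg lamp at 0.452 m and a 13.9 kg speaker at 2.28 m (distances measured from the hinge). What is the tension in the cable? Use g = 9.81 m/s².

Take moments about the hinge.
Beam weight: 37.8 × 9.81 = 370.8 N down at 1.545 m → arm 1.545 m, τ = 370.8 × 1.545 = 572.9 N·m clockwise.
Lamp: 2.75 × 9.81 = 26.98 N down at 0.452 m → arm 0.452 m, τ = 26.98 × 0.452 = 12.19 N·m clockwise.
Speaker: 13.9 × 9.81 = 136.4 N down at 2.28 m → arm 2.28 m, τ = 136.4 × 2.28 = 311 N·m clockwise.
Total clockwise load moment = 896.1 N·m.
The cable tension T acts at 3.09 m; only its component perpendicular to the rod, T sinθ, produces torque. sin 45.2° = 0.7096.
Balancing moments: T × 3.09 × 0.7096 = 896.1, giving T = 896.1 / 2.193 = 409 N.

T ≈ 409 N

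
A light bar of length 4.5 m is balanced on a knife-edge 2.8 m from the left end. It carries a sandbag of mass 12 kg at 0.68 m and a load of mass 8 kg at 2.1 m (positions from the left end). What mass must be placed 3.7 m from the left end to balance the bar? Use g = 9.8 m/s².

Sum moments about the knife-edge (at 2.8 m from the left end) (the support reaction has zero arm there).
Sandbag: 12 × 9.8 = 117.6 N down at 0.68 m → arm 2.12 m, τ = 117.6 × 2.12 = 249.3 N·m counterclockwise.
Load: 8 × 9.8 = 78.4 N down at 2.1 m → arm 0.7 m, τ = 78.4 × 0.7 = 54.88 N·m counterclockwise.
Net moment of known loads = 304.2 N·m counterclockwise.
An unknown mass m at 3.7 m has arm 0.9 m; its moment is m·g·0.9 clockwise.
Στ = 0 ⇒ m × 9.8 × 0.9 = 304.2 ⇒ m = 304.2 / (9.8 × 0.9) = 34.5 kg.

m ≈ 34.5 kg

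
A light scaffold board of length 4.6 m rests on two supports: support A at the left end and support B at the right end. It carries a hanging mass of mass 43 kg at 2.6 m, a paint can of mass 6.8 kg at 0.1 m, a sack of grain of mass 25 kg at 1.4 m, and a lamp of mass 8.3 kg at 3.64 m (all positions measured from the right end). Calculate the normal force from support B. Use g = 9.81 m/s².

Sum moments about support A (its reaction then has zero moment arm).
Hanging mass: 43 × 9.81 = 421.8 N down at 2.6 m → arm 2 m, τ = 421.8 × 2 = 843.6 N·m clockwise.
Paint can: 6.8 × 9.81 = 66.71 N down at 0.1 m → arm 4.5 m, τ = 66.71 × 4.5 = 300.2 N·m clockwise.
Sack of grain: 25 × 9.81 = 245.2 N down at 1.4 m → arm 3.2 m, τ = 245.2 × 3.2 = 784.6 N·m clockwise.
Lamp: 8.3 × 9.81 = 81.42 N down at 3.64 m → arm 0.96 m, τ = 81.42 × 0.96 = 78.16 N·m clockwise.
Net load moment about support A = 2007 N·m clockwise.
Reaction R at support B is upward at 0 m, arm 4.6 m → moment R × 4.6 counterclockwise.
For rotational equilibrium, R × 4.6 = 2007, so R = 436 N.

R_B ≈ 436 N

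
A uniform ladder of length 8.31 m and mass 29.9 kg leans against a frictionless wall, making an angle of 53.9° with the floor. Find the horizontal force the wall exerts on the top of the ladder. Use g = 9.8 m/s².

Take moments about the foot of the ladder.
Ladder weight 29.9×9.8 = 293 N acts at 4.155 m along the ladder; its horizontal arm is 4.155·cos53.9° = 2.448 m → τ = 717.3 N·m clockwise.
Wall normal N acts horizontally at the top; its moment arm is the height L sinθ = 8.31·sin53.9° = 6.714 m, counterclockwise.
For rotational equilibrium, N × 6.714 = 717.3, so N = 107 N.

N_wall ≈ 107 N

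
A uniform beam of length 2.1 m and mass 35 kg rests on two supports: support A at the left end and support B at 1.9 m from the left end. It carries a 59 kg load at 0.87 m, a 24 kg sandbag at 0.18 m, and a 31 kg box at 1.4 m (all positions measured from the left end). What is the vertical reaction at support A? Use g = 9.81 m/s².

Choose support B as the axis so its reaction then has zero moment arm.
Beam weight: 35 × 9.81 = 343.4 N down at 1.05 m → arm 0.85 m, τ = 343.4 × 0.85 = 291.9 N·m counterclockwise.
Load: 59 × 9.81 = 578.8 N down at 0.87 m → arm 1.03 m, τ = 578.8 × 1.03 = 596.2 N·m counterclockwise.
Sandbag: 24 × 9.81 = 235.4 N down at 0.18 m → arm 1.72 m, τ = 235.4 × 1.72 = 404.9 N·m counterclockwise.
Box: 31 × 9.81 = 304.1 N down at 1.4 m → arm 0.5 m, τ = 304.1 × 0.5 = 152.1 N·m counterclockwise.
Net load moment about support B = 1445 N·m counterclockwise.
Reaction R at support A is upward at 0 m, arm 1.9 m → moment R × 1.9 clockwise.
Balancing moments: R × 1.9 = 1445, giving R = 761 N.

R_A ≈ 761 N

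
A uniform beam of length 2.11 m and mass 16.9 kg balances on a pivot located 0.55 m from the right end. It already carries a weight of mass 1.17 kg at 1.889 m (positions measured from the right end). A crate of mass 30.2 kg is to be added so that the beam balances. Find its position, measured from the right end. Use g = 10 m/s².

About the pivot (at 0.55 m from the right end):
Beam weight: 16.9 × 10 = 169 N down at 1.055 m → arm 0.505 m, τ = 169 × 0.505 = 85.34 N·m counterclockwise.
Weight: 1.17 × 10 = 11.7 N down at 1.889 m → arm 1.339 m, τ = 11.7 × 1.339 = 15.67 N·m counterclockwise.
Net moment of existing loads = 101 N·m counterclockwise.
The crate weighs 30.2 × 10 = 302 N and must supply an equal clockwise moment, so its lever arm about the pivot is 101 / 302 = 0.334 m.
That puts it at 0.55 − 0.334 = 0.216 m from the right end.

x ≈ 0.216 m from the right end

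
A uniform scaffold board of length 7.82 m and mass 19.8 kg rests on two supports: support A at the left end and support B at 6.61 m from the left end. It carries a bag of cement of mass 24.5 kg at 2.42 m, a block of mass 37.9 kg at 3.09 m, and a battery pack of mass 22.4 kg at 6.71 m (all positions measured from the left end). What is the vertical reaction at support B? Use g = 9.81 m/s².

Take moments about support A.
Beam weight: 19.8 × 9.81 = 194.2 N down at 3.91 m → arm 3.91 m, τ = 194.2 × 3.91 = 759.3 N·m clockwise.
Bag of cement: 24.5 × 9.81 = 240.3 N down at 2.42 m → arm 2.42 m, τ = 240.3 × 2.42 = 581.5 N·m clockwise.
Block: 37.9 × 9.81 = 371.8 N down at 3.09 m → arm 3.09 m, τ = 371.8 × 3.09 = 1149 N·m clockwise.
Battery pack: 22.4 × 9.81 = 219.7 N down at 6.71 m → arm 6.71 m, τ = 219.7 × 6.71 = 1474 N·m clockwise.
Net load moment about support A = 3964 N·m clockwise.
Reaction R at support B is upward at 6.61 m, arm 6.61 m → moment R × 6.61 counterclockwise.
For rotational equilibrium, R × 6.61 = 3964, so R = 600 N.

R_B ≈ 600 N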